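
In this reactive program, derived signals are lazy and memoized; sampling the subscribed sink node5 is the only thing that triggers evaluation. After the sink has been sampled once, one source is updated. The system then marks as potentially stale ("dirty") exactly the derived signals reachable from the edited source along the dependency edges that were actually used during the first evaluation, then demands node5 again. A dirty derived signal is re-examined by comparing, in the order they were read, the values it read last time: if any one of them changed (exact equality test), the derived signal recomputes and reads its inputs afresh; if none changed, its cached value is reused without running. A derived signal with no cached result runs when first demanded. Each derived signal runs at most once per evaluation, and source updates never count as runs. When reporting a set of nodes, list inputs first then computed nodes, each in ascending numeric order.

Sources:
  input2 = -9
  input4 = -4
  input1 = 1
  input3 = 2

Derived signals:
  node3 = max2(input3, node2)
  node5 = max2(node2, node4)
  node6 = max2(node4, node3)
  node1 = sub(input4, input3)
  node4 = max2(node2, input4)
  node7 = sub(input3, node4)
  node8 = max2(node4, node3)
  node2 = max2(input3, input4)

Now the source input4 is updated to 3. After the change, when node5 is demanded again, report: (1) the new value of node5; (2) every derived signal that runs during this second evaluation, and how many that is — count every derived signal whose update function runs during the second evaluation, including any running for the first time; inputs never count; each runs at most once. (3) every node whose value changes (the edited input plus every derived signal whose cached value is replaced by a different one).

Demanding node5 again yields 3.
3 derived signals run: node2, node4, node5.
The nodes whose values change: input4, node2, node4, node5.

First demand of the output computes:
  node2 = max2(2, -4) = 2
  node4 = max2(2, -4) = 2
  node5 = max2(2, 2) = 2

After the edit, cleaning proceeds:
  node2: a read changed (input4 -4->3) — executes, giving 3.
  node4: a read changed (node2 2->3; input4 -4->3) — executes, giving 3.
  node5: a read changed (node2 2->3; node4 2->3) — executes, giving 3.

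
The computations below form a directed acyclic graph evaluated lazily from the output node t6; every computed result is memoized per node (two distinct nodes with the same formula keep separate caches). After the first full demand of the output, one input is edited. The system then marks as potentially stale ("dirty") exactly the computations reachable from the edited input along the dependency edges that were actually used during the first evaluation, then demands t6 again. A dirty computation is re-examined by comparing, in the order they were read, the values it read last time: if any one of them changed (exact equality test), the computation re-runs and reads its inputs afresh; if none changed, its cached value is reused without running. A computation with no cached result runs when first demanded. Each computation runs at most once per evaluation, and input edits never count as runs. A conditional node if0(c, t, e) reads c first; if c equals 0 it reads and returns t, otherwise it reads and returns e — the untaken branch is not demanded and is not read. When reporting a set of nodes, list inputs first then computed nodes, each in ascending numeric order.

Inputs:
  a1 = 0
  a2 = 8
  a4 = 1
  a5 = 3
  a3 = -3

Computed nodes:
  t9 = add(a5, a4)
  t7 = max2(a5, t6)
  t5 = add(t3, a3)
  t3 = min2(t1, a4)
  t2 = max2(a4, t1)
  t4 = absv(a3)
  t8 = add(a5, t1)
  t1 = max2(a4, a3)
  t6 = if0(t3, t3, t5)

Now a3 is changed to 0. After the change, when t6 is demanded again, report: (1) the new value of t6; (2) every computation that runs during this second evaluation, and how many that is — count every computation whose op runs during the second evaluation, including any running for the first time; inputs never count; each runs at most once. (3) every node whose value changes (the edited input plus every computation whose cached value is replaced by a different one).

Demanding t6 again yields 1.
3 computations run: t1, t5, t6.
The nodes whose values change: a3, t5, t6.
Note where the cutoff bites: t3 is checked, finds nothing changed, and keeps its cache.

First demand of the output computes:
  t1 = max2(1, -3) = 1
  t3 = min2(1, 1) = 1
  t5 = add(1, -3) = -2
  t6 = if0(t3=1 -> else branch t5) = -2

After the edit, cleaning proceeds:
  t1: a read changed (a3 -3->0) — executes, giving 1 — identical to its old value.
  t3: dirty, but its reads are unchanged (t1 unchanged, a4 unchanged); cached 1 stands.
  t5: a read changed (a3 -3->0) — executes, giving 1.
  t6: a read changed (t5 -2->1) — executes, giving 1.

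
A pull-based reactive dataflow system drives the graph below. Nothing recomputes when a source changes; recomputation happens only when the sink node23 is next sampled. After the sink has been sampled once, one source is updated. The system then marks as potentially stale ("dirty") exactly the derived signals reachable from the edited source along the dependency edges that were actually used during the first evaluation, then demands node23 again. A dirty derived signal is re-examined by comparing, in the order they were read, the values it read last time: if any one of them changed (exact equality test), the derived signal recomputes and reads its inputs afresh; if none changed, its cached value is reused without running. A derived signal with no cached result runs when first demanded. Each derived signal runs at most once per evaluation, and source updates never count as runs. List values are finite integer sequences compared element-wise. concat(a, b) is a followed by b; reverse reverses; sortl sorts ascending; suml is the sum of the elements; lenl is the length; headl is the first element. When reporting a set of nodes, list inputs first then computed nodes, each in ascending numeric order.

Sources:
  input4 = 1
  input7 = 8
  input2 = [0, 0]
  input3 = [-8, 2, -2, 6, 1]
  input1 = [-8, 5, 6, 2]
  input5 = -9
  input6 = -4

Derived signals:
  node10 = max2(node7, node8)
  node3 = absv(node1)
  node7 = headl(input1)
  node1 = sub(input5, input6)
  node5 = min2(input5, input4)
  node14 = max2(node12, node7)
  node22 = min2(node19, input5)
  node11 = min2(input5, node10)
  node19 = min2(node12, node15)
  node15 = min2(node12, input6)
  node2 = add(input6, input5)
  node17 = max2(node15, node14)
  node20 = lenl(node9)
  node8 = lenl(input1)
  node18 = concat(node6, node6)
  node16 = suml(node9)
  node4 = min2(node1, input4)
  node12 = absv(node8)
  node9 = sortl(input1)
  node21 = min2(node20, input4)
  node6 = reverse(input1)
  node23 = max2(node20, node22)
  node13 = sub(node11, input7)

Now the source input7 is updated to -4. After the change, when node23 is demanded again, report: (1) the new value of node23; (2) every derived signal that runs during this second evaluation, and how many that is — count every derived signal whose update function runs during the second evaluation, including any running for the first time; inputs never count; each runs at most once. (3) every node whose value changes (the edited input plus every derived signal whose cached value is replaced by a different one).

First evaluation (everything demanded from the output):
  node8 = lenl([-8, 5, 6, 2]) = 4
  node9 = sortl([-8, 5, 6, 2]) = [-8, 2, 5, 6]
  node12 = absv(4) = 4
  node15 = min2(4, -4) = -4
  node19 = min2(4, -4) = -4
  node20 = lenl([-8, 2, 5, 6]) = 4
  node22 = min2(-4, -9) = -9
  node23 = max2(4, -9) = 4

Propagation after the edit:
  input7 feeds no computation that the output demands — nothing is marked dirty and nothing runs.

Key observation: input7 is never demanded by the output, so the edit triggers no recomputation at all.

New value of node23: 4.
Derived signals that run: none — 0 in total.
Values that change: input7.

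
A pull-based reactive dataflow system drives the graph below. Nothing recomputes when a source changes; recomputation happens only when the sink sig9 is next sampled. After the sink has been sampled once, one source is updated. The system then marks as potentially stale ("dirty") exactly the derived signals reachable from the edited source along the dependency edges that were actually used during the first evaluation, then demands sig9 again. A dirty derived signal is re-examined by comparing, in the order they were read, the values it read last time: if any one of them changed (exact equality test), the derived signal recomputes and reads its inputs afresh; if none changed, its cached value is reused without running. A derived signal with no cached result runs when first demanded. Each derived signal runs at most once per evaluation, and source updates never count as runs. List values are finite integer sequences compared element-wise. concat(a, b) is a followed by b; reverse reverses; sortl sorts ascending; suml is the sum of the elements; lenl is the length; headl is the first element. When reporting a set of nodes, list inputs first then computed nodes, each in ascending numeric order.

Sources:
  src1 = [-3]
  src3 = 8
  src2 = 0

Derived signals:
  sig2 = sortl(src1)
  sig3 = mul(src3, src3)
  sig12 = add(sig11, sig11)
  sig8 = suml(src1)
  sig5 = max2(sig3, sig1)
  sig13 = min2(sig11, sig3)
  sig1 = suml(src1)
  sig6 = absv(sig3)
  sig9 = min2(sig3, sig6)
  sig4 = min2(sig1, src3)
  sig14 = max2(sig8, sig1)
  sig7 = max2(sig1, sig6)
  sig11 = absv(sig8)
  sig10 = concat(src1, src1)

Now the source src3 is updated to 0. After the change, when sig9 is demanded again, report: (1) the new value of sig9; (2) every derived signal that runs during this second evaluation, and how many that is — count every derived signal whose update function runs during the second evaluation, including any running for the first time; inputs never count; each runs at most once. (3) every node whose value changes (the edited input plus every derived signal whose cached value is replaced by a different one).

New value of sig9: 0.
Derived signals that run: sig3, sig6, sig9 — 3 in total.
Values that change: src3, sig3, sig6, sig9.

First evaluation (everything demanded from the output):
  sig3 = mul(8, 8) = 64
  sig6 = absv(64) = 64
  sig9 = min2(64, 64) = 64

Propagation after the edit:
  sig3: runs — src3 8->0; src3 8->0; result 0.
  sig6: runs — sig3 64->0; result 0.
  sig9: runs — sig3 64->0; sig6 64->0; result 0.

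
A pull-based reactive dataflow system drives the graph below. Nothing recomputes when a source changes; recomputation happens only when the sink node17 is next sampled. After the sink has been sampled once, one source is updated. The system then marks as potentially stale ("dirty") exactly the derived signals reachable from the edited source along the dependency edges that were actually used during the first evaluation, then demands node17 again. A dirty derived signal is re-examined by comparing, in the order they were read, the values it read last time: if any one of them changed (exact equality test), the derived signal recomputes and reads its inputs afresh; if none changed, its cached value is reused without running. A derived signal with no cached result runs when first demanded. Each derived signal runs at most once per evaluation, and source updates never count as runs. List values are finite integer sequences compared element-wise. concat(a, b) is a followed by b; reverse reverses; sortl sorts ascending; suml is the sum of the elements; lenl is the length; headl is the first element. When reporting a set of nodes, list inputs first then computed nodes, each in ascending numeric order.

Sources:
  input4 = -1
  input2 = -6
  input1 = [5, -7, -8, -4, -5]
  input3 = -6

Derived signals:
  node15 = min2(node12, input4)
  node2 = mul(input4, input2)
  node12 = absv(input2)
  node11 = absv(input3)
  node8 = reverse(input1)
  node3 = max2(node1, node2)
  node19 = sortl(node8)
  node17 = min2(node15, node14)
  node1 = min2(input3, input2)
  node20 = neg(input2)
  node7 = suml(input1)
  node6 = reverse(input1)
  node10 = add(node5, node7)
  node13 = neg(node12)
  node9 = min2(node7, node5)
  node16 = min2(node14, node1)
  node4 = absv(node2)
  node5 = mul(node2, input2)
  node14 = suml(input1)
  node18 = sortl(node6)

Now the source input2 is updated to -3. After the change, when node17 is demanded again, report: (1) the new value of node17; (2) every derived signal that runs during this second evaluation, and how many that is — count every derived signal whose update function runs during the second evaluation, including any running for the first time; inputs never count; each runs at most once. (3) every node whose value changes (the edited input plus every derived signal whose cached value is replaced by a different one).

New value of node17: -19.
Derived signals that run: node12, node15 — 2 in total.
Values that change: input2, node12.
Key observation: the change is absorbed at node15 — it re-runs but produces the same value, and the output's value is unchanged.

First evaluation (everything demanded from the output):
  node12 = absv(-6) = 6
  node14 = suml([5, -7, -8, -4, -5]) = -19
  node15 = min2(6, -1) = -1
  node17 = min2(-1, -19) = -19

Propagation after the edit:
  node12: runs — input2 -6->-3; result 3.
  node15: runs — node12 6->3; result -1 (same value as before).
  node17: checked — values it read are unchanged (node15 unchanged, node14 unchanged); reused cached -19 without running.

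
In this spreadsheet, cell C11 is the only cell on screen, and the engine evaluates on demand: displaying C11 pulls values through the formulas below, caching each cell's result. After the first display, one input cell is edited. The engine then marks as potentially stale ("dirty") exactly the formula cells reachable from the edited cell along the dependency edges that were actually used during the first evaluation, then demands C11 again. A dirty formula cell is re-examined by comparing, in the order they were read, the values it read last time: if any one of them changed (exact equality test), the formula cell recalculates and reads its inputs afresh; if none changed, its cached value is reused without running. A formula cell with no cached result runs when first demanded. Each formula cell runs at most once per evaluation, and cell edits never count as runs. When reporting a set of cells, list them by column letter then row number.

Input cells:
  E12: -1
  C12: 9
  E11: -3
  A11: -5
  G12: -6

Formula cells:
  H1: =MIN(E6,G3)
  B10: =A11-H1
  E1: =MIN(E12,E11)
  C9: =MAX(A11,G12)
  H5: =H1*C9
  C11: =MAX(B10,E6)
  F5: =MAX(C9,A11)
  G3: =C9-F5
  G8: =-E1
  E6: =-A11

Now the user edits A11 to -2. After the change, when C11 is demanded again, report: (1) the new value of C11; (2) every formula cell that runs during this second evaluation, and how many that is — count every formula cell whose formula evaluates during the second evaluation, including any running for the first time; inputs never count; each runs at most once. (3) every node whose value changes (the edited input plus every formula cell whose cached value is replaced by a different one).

Initial pass — values computed on the first demand:
  C9 = MAX(-5, -6) = -5
  E6 = -(-5) = 5
  F5 = MAX(-5, -5) = -5
  G3 = -5 - -5 = 0
  H1 = MIN(5, 0) = 0
  B10 = -5 - 0 = -5
  C11 = MAX(-5, 5) = 5

Second demand — change propagation:
  C9: re-runs because A11 -5->-2; new result -2.
  E6: re-runs because A11 -5->-2; new result 2.
  F5: re-runs because C9 -5->-2; A11 -5->-2; new result -2.
  G3: re-runs because C9 -5->-2; F5 -5->-2; new result 0 (unchanged).
  H1: re-runs because E6 5->2; new result 0 (unchanged).
  B10: re-runs because A11 -5->-2; new result -2.
  C11: re-runs because B10 -5->-2; E6 5->2; new result 2.

C11 now evaluates to 2.
Run set: B10, C9, C11, E6, F5, G3, H1 (7 run).
Changed values: A11, B10, C9, C11, E6, F5.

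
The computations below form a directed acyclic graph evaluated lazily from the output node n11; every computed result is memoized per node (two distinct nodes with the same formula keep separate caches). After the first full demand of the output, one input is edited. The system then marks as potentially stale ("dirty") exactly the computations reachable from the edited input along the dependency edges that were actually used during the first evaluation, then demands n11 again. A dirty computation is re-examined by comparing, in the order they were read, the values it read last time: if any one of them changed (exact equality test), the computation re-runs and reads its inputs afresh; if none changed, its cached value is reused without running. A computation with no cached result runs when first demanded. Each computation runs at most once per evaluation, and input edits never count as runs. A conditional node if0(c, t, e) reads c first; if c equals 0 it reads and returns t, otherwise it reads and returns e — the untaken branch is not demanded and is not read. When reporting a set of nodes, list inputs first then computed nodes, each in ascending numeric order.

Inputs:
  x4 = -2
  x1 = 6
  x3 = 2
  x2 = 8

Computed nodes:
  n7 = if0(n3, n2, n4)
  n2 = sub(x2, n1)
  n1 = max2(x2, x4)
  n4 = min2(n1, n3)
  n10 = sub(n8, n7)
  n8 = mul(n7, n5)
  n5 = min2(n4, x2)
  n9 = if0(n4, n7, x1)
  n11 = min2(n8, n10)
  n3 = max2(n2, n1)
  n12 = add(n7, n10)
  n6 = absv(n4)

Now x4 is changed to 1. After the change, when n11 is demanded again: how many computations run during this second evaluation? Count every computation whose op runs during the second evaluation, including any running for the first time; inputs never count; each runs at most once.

First demand of the output computes:
  n1 = max2(8, -2) = 8
  n2 = sub(8, 8) = 0
  n3 = max2(0, 8) = 8
  n4 = min2(8, 8) = 8
  n5 = min2(8, 8) = 8
  n7 = if0(n3=8 -> else branch n4) = 8
  n8 = mul(8, 8) = 64
  n10 = sub(64, 8) = 56
  n11 = min2(64, 56) = 56

After the edit, cleaning proceeds:
  n1: a read changed (x4 -2->1) — executes, giving 8 — identical to its old value.
  n2: dirty, but its reads are unchanged (x2 unchanged, n1 unchanged); cached 0 stands.
  n3: dirty, but its reads are unchanged (n2 unchanged, n1 unchanged); cached 8 stands.
  n4: dirty, but its reads are unchanged (n1 unchanged, n3 unchanged); cached 8 stands.
  n5: dirty, but its reads are unchanged (n4 unchanged, x2 unchanged); cached 8 stands.
  n7: dirty, but its reads are unchanged (n3 unchanged, n4 unchanged); cached 8 stands.
  n8: dirty, but its reads are unchanged (n7 unchanged, n5 unchanged); cached 64 stands.
  n10: dirty, but its reads are unchanged (n8 unchanged, n7 unchanged); cached 56 stands.
  n11: dirty, but its reads are unchanged (n8 unchanged, n10 unchanged); cached 56 stands.

Note the absorption at n1: it re-runs yet its value is the same, leaving the output's value untouched.

1 computations run: n1.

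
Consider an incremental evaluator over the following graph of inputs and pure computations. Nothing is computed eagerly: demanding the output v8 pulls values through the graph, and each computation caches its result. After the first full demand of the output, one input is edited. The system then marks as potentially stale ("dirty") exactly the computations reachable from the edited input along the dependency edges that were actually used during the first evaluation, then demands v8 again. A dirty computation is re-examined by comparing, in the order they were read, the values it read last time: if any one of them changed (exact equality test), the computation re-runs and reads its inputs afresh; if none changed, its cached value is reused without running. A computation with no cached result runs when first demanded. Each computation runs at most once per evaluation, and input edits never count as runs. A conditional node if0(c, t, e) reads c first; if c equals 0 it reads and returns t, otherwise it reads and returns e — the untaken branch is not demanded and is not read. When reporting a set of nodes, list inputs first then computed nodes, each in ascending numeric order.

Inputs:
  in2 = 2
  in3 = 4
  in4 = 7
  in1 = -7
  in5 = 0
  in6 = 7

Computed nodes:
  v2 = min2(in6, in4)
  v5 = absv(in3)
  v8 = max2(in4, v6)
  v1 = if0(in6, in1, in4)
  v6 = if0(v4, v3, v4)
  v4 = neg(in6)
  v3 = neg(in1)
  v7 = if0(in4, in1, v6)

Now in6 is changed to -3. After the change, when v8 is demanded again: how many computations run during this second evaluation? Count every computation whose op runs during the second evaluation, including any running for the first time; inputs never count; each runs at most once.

Run set: v4, v6, v8 (3 run).

Initial pass — values computed on the first demand:
  v4 = neg(7) = -7
  v6 = if0(v4=-7 -> else branch v4) = -7
  v8 = max2(7, -7) = 7

Second demand — change propagation:
  v4: re-runs because in6 7->-3; new result 3.
  v6: re-runs because v4 -7->3; v4 -7->3; new result 3.
  v8: re-runs because v6 -7->3; new result 7 (unchanged).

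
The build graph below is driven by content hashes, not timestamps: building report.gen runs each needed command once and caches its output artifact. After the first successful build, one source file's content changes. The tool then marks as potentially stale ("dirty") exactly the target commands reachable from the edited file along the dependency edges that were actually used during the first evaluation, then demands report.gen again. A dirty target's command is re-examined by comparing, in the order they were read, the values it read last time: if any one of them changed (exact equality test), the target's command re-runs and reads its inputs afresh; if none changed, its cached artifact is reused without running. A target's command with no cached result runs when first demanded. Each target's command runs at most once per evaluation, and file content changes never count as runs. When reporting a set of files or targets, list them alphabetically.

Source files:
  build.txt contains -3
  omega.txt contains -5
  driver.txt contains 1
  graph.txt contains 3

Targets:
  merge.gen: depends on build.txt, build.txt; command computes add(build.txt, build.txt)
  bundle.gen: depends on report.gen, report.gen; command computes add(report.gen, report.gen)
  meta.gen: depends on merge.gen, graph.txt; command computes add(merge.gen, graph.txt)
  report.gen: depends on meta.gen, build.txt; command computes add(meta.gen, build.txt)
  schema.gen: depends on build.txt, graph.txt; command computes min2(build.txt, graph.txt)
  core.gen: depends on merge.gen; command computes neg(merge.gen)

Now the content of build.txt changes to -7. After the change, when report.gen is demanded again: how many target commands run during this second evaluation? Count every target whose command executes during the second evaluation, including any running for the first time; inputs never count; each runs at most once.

Run set: merge.gen, meta.gen, report.gen (3 run).

Initial pass — values computed on the first demand:
  merge.gen = add(-3, -3) = -6
  meta.gen = add(-6, 3) = -3
  report.gen = add(-3, -3) = -6

Second demand — change propagation:
  merge.gen: re-runs because build.txt -3->-7; build.txt -3->-7; new result -14.
  meta.gen: re-runs because merge.gen -6->-14; new result -11.
  report.gen: re-runs because meta.gen -3->-11; build.txt -3->-7; new result -18.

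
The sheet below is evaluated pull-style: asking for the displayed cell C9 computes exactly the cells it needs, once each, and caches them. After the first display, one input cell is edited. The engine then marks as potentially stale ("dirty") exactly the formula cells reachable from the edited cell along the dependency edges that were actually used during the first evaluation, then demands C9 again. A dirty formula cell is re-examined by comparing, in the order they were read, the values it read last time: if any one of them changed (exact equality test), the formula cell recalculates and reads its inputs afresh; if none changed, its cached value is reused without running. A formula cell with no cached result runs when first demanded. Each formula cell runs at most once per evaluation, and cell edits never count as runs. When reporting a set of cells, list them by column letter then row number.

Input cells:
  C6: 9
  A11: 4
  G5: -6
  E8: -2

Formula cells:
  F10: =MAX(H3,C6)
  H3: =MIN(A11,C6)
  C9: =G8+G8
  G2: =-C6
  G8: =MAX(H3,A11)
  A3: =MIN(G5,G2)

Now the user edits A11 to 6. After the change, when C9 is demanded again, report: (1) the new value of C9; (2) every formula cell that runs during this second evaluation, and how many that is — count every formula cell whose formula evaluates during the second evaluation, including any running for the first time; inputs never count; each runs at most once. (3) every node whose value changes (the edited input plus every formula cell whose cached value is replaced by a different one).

First demand of the output computes:
  H3 = MIN(4, 9) = 4
  G8 = MAX(4, 4) = 4
  C9 = 4 + 4 = 8

After the edit, cleaning proceeds:
  H3: a read changed (A11 4->6) — executes, giving 6.
  G8: a read changed (H3 4->6; A11 4->6) — executes, giving 6.
  C9: a read changed (G8 4->6; G8 4->6) — executes, giving 12.

Demanding C9 again yields 12.
3 formula cells run: C9, G8, H3.
The nodes whose values change: A11, C9, G8, H3.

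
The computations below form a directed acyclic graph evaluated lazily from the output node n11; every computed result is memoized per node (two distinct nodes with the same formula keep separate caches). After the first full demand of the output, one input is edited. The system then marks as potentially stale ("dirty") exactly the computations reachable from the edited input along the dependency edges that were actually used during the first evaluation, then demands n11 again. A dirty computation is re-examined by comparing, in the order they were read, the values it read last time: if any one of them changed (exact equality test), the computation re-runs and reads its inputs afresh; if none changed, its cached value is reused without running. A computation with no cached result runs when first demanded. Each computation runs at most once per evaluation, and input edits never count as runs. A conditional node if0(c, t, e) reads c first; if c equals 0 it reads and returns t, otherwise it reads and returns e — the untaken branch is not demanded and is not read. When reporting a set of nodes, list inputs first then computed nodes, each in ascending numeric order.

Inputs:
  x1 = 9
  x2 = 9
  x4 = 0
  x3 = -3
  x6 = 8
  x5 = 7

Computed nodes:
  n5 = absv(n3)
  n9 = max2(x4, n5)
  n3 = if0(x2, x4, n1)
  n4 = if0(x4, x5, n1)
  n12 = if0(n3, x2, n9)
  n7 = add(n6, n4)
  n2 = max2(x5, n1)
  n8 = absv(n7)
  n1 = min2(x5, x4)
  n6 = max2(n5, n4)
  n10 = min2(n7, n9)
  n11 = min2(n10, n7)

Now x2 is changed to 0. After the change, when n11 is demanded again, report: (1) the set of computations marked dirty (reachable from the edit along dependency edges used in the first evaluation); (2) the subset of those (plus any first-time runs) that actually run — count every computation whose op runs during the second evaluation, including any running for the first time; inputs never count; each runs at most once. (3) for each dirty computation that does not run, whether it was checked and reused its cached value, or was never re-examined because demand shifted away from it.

The edit dirties: n3, n5, n6, n7, n9, n10, n11.
1 computations run: n3.
Cache hits after checking: n5, n6, n7, n9, n10, n11.
Note the absorption at n3: it re-runs yet its value is the same, leaving the output's value untouched.

First demand of the output computes:
  n1 = min2(7, 0) = 0
  n3 = if0(x2=9 -> else branch n1) = 0
  n4 = if0(x4=0 -> then branch x5) = 7
  n5 = absv(0) = 0
  n6 = max2(0, 7) = 7
  n7 = add(7, 7) = 14
  n9 = max2(0, 0) = 0
  n10 = min2(14, 0) = 0
  n11 = min2(0, 14) = 0

After the edit, cleaning proceeds:
  n3: a read changed (x2 9->0) — executes, giving 0 — identical to its old value.
  n5: dirty, but its reads are unchanged (n3 unchanged); cached 0 stands.
  n6: dirty, but its reads are unchanged (n5 unchanged, n4 unchanged); cached 7 stands.
  n7: dirty, but its reads are unchanged (n6 unchanged, n4 unchanged); cached 14 stands.
  n9: dirty, but its reads are unchanged (x4 unchanged, n5 unchanged); cached 0 stands.
  n10: dirty, but its reads are unchanged (n7 unchanged, n9 unchanged); cached 0 stands.
  n11: dirty, but its reads are unchanged (n10 unchanged, n7 unchanged); cached 0 stands.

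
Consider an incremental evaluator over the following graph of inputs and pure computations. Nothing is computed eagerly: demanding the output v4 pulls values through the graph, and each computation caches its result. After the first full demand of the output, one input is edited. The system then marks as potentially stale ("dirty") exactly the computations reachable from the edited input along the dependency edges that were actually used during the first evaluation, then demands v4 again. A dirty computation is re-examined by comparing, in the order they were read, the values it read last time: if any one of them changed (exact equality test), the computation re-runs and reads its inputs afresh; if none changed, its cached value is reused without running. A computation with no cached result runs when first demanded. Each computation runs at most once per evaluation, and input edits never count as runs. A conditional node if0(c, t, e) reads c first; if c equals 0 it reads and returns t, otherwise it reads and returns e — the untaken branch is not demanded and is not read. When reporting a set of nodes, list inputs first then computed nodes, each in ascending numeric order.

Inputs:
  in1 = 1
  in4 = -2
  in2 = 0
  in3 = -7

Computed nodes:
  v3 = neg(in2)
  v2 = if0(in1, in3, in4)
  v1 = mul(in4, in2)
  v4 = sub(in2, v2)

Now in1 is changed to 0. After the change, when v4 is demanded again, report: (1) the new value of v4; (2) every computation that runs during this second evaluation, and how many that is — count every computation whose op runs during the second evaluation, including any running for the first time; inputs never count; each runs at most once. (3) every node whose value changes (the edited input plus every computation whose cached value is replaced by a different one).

Initial pass — values computed on the first demand:
  v2 = if0(in1=1 -> else branch in4) = -2
  v4 = sub(0, -2) = 2

Second demand — change propagation:
  v2: re-runs because in1 1->0; new result -7.
  v4: re-runs because v2 -2->-7; new result 7.

v4 now evaluates to 7.
Run set: v2, v4 (2 run).
Changed values: in1, v2, v4.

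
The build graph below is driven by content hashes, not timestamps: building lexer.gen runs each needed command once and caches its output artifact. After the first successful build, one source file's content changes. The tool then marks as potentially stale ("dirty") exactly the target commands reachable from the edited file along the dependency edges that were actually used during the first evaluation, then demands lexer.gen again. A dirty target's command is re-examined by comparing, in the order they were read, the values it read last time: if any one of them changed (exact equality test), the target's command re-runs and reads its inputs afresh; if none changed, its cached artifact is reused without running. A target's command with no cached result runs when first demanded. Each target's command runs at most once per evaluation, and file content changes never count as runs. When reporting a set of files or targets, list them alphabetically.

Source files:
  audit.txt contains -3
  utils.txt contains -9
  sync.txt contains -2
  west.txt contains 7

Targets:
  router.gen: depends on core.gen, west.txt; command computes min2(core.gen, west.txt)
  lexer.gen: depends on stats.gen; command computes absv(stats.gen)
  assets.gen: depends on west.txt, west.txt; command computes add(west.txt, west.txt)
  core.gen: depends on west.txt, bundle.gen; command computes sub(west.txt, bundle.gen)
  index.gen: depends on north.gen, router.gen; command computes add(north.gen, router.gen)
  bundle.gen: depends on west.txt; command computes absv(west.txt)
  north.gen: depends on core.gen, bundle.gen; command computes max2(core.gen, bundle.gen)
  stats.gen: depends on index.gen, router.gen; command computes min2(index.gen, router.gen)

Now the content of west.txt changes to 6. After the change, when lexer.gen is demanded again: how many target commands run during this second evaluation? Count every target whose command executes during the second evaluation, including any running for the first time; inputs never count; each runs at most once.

Run set: bundle.gen, core.gen, index.gen, north.gen, router.gen, stats.gen (6 run).
The important point: at lexer.gen every value read last time is unchanged, so the dirty flag clears without a run.

Initial pass — values computed on the first demand:
  bundle.gen = absv(7) = 7
  core.gen = sub(7, 7) = 0
  north.gen = max2(0, 7) = 7
  router.gen = min2(0, 7) = 0
  index.gen = add(7, 0) = 7
  stats.gen = min2(7, 0) = 0
  lexer.gen = absv(0) = 0

Second demand — change propagation:
  bundle.gen: re-runs because west.txt 7->6; new result 6.
  core.gen: re-runs because west.txt 7->6; bundle.gen 7->6; new result 0 (unchanged).
  north.gen: re-runs because bundle.gen 7->6; new result 6.
  router.gen: re-runs because west.txt 7->6; new result 0 (unchanged).
  index.gen: re-runs because north.gen 7->6; new result 6.
  stats.gen: re-runs because index.gen 7->6; new result 0 (unchanged).
  lexer.gen: re-examined; everything it read last time is the same (stats.gen unchanged) — cache 0 kept, no run.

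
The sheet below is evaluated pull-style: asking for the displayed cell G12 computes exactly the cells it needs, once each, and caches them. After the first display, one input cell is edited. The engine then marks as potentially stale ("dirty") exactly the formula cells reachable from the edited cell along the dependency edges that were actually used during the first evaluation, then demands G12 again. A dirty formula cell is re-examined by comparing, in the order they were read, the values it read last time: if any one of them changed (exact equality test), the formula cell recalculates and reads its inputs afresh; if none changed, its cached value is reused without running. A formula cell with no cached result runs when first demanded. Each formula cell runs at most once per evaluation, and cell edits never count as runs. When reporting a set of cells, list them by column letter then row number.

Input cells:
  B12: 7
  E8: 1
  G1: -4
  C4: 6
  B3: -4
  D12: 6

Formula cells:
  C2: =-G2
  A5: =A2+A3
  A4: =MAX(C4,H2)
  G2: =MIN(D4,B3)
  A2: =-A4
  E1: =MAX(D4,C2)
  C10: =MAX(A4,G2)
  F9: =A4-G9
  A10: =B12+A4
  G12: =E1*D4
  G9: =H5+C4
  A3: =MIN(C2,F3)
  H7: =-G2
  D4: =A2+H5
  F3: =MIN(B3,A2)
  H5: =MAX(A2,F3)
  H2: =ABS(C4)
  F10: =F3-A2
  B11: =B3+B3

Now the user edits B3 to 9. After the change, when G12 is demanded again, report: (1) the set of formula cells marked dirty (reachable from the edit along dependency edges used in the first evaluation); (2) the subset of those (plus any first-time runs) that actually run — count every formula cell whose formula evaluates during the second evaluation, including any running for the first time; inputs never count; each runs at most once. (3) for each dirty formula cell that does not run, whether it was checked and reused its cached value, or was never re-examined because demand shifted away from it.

First demand of the output computes:
  H2 = ABS(6) = 6
  A4 = MAX(6, 6) = 6
  A2 = -(6) = -6
  F3 = MIN(-4, -6) = -6
  H5 = MAX(-6, -6) = -6
  D4 = -6 + -6 = -12
  G2 = MIN(-12, -4) = -12
  C2 = -(-12) = 12
  E1 = MAX(-12, 12) = 12
  G12 = 12 * -12 = -144

After the edit, cleaning proceeds:
  F3: a read changed (B3 -4->9) — executes, giving -6 — identical to its old value.
  H5: dirty, but its reads are unchanged (A2 unchanged, F3 unchanged); cached -6 stands.
  D4: dirty, but its reads are unchanged (A2 unchanged, H5 unchanged); cached -12 stands.
  G2: a read changed (B3 -4->9) — executes, giving -12 — identical to its old value.
  C2: dirty, but its reads are unchanged (G2 unchanged); cached 12 stands.
  E1: dirty, but its reads are unchanged (D4 unchanged, C2 unchanged); cached 12 stands.
  G12: dirty, but its reads are unchanged (E1 unchanged, D4 unchanged); cached -144 stands.

Note where the cutoff bites: H5 is checked, finds nothing changed, and keeps its cache.

The edit dirties: C2, D4, E1, F3, G2, G12, H5.
2 formula cells run: F3, G2.
Cache hits after checking: C2, D4, E1, G12, H5.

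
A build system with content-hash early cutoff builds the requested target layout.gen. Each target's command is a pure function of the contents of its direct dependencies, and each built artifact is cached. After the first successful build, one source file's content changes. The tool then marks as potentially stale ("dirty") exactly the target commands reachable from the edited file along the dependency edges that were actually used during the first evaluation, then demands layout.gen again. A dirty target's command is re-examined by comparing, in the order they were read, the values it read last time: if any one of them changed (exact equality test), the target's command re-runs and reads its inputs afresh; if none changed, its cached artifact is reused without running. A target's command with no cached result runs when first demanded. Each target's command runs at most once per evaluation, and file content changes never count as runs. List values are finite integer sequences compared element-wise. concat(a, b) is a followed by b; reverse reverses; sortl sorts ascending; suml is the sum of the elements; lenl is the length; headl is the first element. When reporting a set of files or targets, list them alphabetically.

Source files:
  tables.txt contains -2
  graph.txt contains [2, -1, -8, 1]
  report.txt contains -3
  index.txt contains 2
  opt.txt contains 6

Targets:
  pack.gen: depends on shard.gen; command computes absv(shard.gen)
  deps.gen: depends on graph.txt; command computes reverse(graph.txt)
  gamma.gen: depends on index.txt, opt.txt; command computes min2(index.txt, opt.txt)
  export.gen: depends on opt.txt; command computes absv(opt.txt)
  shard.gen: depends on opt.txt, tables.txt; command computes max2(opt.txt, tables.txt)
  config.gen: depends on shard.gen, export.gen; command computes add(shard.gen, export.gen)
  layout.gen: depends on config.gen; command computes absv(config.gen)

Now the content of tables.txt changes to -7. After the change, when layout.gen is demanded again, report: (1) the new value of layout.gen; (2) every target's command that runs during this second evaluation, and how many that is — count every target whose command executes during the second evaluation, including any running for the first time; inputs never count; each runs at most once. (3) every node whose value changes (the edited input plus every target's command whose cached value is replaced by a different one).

New value of layout.gen: 12.
Target commands that run: shard.gen — 1 in total.
Values that change: tables.txt.
Key observation: the change is absorbed at shard.gen — it re-runs but produces the same value, and the output's value is unchanged.

First evaluation (everything demanded from the output):
  export.gen = absv(6) = 6
  shard.gen = max2(6, -2) = 6
  config.gen = add(6, 6) = 12
  layout.gen = absv(12) = 12

Propagation after the edit:
  shard.gen: runs — tables.txt -2->-7; result 6 (same value as before).
  config.gen: checked — values it read are unchanged (shard.gen unchanged, export.gen unchanged); reused cached 12 without running.
  layout.gen: checked — values it read are unchanged (config.gen unchanged); reused cached 12 without running.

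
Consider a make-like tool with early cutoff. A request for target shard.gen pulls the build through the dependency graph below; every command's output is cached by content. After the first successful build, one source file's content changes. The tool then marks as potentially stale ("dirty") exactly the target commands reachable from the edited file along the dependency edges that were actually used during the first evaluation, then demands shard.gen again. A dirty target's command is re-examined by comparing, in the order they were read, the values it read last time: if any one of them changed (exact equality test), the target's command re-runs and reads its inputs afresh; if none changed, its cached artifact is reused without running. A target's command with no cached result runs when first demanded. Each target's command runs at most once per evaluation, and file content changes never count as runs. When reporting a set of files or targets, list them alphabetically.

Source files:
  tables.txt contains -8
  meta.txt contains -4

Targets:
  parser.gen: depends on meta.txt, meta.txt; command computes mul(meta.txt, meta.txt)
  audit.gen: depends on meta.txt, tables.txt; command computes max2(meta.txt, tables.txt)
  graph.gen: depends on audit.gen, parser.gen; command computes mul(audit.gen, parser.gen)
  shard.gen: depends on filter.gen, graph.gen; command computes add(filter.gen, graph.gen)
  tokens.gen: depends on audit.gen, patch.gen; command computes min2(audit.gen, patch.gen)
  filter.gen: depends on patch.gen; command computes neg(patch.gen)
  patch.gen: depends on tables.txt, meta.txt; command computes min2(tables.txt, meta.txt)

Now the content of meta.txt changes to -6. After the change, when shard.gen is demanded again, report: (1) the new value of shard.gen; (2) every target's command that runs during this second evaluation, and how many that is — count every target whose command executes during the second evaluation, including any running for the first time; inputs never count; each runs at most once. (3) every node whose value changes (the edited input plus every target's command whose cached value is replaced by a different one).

First demand of the output computes:
  audit.gen = max2(-4, -8) = -4
  parser.gen = mul(-4, -4) = 16
  graph.gen = mul(-4, 16) = -64
  patch.gen = min2(-8, -4) = -8
  filter.gen = neg(-8) = 8
  shard.gen = add(8, -64) = -56

After the edit, cleaning proceeds:
  audit.gen: a read changed (meta.txt -4->-6) — executes, giving -6.
  parser.gen: a read changed (meta.txt -4->-6; meta.txt -4->-6) — executes, giving 36.
  graph.gen: a read changed (audit.gen -4->-6; parser.gen 16->36) — executes, giving -216.
  patch.gen: a read changed (meta.txt -4->-6) — executes, giving -8 — identical to its old value.
  filter.gen: dirty, but its reads are unchanged (patch.gen unchanged); cached 8 stands.
  shard.gen: a read changed (graph.gen -64->-216) — executes, giving -208.

Note where the cutoff bites: filter.gen is checked, finds nothing changed, and keeps its cache.

Demanding shard.gen again yields -208.
5 target commands run: audit.gen, graph.gen, parser.gen, patch.gen, shard.gen.
The nodes whose values change: audit.gen, graph.gen, meta.txt, parser.gen, shard.gen.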